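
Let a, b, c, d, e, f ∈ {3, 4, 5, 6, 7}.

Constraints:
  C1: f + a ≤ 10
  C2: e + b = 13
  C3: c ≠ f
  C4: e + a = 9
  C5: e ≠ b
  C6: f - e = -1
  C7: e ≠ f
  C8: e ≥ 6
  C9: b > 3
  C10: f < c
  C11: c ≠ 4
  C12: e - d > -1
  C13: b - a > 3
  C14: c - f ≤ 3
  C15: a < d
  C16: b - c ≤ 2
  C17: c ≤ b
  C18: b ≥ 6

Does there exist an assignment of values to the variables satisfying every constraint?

One satisfying assignment is a = 3, b = 7, c = 7, d = 6, e = 6, f = 5.
For the less obvious constraints — constraint 1: f + a = 8; constraint 2: e + b = 13; constraint 4: e + a = 9 — and the others hold by inspection.

Satisfiable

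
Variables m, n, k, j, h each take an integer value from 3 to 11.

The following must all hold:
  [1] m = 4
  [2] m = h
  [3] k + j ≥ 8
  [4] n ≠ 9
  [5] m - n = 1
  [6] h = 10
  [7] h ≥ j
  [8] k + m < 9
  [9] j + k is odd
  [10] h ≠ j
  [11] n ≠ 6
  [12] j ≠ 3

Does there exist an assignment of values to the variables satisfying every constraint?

Unsatisfiable

Constraint 1 fixes m = 4 and constraint 6 fixes h = 10, but constraint 2 requires m = h. Since 4 ≠ 10, contradiction.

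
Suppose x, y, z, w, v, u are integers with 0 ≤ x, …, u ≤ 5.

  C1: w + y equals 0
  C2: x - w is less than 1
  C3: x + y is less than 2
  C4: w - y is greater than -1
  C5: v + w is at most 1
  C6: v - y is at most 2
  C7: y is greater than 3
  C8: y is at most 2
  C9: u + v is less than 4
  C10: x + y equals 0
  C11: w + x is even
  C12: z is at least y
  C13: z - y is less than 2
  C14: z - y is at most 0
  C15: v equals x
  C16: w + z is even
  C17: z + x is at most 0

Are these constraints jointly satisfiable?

From constraint 7: y ≥ 4. From constraint 8: y ≤ 2. But 2 < 4, so no value of y works.

Unsatisfiable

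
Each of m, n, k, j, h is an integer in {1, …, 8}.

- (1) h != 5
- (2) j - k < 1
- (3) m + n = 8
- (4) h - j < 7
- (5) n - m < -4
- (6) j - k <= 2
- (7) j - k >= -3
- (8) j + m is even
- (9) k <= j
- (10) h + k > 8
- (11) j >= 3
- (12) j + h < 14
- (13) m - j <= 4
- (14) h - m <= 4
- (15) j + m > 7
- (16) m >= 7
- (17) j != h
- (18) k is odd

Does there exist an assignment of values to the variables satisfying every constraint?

One satisfying assignment is m = 7, n = 1, k = 3, j = 3, h = 8.
For the less obvious constraints — constraint 2: j - k = 0; constraint 3: m + n = 8; constraint 4: h - j = 5 — and the others hold by inspection.

Satisfiable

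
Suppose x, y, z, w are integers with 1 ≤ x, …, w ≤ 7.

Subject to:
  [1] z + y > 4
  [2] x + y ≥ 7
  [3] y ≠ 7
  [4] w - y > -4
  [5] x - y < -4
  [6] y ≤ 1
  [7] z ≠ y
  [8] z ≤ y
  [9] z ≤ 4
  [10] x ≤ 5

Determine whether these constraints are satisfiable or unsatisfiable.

Unsatisfiable

From constraint 10: x ≤ 5. From constraint 6: y ≤ 1. Hence x + y ≤ 6. But constraint 2 requires x + y ≥ 7, and 7 > 6. Contradiction.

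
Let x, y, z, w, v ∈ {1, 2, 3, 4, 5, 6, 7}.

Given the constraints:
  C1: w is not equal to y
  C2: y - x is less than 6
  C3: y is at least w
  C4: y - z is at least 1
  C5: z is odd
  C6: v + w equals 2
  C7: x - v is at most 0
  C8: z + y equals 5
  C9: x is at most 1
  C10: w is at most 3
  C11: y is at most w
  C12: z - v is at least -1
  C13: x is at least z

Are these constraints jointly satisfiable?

Unsatisfiable

From constraints 9 and 13: z ≤ x ≤ 1. From constraints 10 and 11: y ≤ w ≤ 3. Hence z + y ≤ 4. But constraint 8 requires z + y = 5, and 5 > 4. Contradiction.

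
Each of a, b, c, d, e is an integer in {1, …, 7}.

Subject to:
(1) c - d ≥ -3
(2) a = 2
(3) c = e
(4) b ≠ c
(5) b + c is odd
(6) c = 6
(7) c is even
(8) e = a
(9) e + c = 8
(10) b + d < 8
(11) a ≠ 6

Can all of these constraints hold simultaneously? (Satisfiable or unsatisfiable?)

Unsatisfiable

Constraint 6 fixes c = 6 and constraint 2 fixes a = 2. Constraints 3 and 8 give c = e = a, so c = a. But 6 ≠ 2 — contradiction.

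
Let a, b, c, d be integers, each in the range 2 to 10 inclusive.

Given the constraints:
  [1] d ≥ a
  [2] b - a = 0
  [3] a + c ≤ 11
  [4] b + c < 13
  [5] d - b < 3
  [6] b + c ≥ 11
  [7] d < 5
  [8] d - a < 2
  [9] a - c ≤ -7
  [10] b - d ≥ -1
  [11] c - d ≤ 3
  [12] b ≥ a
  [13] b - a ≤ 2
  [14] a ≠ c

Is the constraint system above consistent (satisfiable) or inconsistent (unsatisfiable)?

Unsatisfiable

Constraints 9, 10, 11, and 13 give c − a ≥ 7, a − b ≥ -2, b − d ≥ -1, d − c ≥ -3.
Adding all 4 inequalities: the left sides telescope to 0, and the right sides sum to 7 + (-2) + (-1) + (-3) = 1. So 0 ≥ 1, which is false.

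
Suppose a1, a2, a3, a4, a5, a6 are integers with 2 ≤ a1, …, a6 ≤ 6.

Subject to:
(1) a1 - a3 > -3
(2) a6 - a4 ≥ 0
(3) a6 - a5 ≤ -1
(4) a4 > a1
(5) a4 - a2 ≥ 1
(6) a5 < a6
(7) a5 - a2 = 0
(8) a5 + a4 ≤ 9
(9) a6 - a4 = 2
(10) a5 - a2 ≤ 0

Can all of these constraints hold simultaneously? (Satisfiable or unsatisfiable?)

Unsatisfiable

Constraints 2, 3, 5, and 10 give a5 − a6 ≥ 1, a6 − a4 ≥ 0, a4 − a2 ≥ 1, a2 − a5 ≥ 0.
Adding all 4 inequalities: the left sides telescope to 0, and the right sides sum to 1 + 0 + 1 + 0 = 2. So 0 ≥ 2, which is false.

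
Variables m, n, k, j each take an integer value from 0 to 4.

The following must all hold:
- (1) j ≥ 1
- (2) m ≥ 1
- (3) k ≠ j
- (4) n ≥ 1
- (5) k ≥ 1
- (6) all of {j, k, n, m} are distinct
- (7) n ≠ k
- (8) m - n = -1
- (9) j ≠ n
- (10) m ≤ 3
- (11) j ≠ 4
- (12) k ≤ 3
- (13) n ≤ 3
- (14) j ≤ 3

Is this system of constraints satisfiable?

Unsatisfiable

Constraints 1, 2, 4, 5, 10, 12, 13, and 14 confine each of j, k, n, m to the 3 values {1, …, 3}.
Constraint 6 requires all 4 of them to be distinct, but only 3 values are available — impossible by the pigeonhole principle.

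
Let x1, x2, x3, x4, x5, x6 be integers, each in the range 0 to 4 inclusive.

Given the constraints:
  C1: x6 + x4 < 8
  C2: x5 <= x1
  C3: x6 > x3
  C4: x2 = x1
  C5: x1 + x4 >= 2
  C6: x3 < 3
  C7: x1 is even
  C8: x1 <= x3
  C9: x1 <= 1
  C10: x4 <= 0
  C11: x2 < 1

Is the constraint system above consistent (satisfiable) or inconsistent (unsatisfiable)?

From constraint 9: x1 ≤ 1. From constraint 10: x4 ≤ 0. Hence x1 + x4 ≤ 1. But constraint 5 requires x1 + x4 ≥ 2, and 2 > 1. Contradiction.

Unsatisfiable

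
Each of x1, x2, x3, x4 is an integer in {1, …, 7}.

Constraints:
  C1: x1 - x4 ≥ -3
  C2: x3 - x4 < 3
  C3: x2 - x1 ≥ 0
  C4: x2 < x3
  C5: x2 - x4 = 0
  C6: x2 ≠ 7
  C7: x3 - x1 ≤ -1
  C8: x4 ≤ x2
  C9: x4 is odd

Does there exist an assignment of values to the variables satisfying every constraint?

Constraints 3, 4, and 7 give x2 < x3, x3 < x1, x1 ≤ x2. Chaining: x2 < x3 < x1 ≤ x2, which forces x2 < x2 — impossible.

Unsatisfiable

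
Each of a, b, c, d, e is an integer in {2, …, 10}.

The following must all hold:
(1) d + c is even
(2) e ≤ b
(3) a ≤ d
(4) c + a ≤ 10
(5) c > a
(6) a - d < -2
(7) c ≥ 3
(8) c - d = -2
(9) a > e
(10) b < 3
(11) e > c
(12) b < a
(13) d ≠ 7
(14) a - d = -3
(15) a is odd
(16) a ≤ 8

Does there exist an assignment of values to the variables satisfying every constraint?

Constraints 2, 5, 11, and 12 give e ≤ b, b < a, a < c, c < e. Chaining: e ≤ b < a < c < e, which forces e < e — impossible.

Unsatisfiable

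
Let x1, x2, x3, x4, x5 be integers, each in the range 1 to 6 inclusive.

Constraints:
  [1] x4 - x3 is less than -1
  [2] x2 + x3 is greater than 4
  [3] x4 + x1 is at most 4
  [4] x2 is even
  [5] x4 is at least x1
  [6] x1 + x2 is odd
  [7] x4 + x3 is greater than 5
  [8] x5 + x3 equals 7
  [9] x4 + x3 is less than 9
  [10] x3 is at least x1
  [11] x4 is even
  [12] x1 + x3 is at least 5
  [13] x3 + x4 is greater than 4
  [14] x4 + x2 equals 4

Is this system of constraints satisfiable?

Try x1 = 1, x2 = 2, x3 = 5, x4 = 2, x5 = 2.
Check constraint 1: x4 - x3 = -3; constraint 2: x2 + x3 = 7. The remaining constraints are straightforward to verify.

Satisfiable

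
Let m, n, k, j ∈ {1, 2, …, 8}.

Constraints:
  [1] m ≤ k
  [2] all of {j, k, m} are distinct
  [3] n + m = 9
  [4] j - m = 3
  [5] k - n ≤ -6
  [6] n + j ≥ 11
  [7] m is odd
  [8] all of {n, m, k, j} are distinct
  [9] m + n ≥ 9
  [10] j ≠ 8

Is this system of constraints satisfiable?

Try m = 1, n = 8, k = 2, j = 4.
Check constraint 3: n + m = 9; constraint 4: j - m = 3; constraint 5: k - n = -6. The remaining constraints are straightforward to verify.

Satisfiable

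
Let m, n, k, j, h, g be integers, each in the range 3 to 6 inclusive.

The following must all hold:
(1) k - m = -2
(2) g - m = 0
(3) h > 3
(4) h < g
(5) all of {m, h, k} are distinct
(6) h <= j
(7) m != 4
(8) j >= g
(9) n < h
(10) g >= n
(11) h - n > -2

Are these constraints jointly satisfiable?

Take m = 5, n = 3, k = 3, j = 5, h = 4, g = 5. Then constraint 1: k - m = -2; constraint 2: g - m = 0; constraint 11: h - n = 1, and every other listed constraint is also met.

Satisfiable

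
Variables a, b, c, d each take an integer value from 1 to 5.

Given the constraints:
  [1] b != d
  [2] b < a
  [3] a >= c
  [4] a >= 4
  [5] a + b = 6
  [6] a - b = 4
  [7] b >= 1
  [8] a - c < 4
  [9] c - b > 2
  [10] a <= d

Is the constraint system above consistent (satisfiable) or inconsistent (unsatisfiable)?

The assignment a = 5, b = 1, c = 4, d = 5 works:
  constraint 5 holds since a + b = 6.
  constraint 6 holds since a - b = 4.
  constraint 8 holds since a - c = 1.
The rest check out directly.

Satisfiable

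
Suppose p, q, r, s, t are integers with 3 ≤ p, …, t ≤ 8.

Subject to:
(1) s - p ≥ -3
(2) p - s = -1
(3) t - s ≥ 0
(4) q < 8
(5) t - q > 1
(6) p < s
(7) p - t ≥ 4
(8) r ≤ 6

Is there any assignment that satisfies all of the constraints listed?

Unsatisfiable

Constraints 1, 3, and 7 give p − t ≥ 4, t − s ≥ 0, s − p ≥ -3.
Adding all 3 inequalities: the left sides telescope to 0, and the right sides sum to 4 + 0 + (-3) = 1. So 0 ≥ 1, which is false.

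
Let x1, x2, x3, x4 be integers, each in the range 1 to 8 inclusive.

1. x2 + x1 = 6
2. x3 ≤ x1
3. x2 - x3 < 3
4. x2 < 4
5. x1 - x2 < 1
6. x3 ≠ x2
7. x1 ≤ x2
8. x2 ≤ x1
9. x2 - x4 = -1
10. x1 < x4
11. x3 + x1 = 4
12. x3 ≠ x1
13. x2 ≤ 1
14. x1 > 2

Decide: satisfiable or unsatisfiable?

From constraint 14: x1 ≥ 3. From constraints 7 and 13: x1 ≤ x2 and x2 ≤ 1, so x1 ≤ 1. But 1 < 3, so no value of x1 works.

Unsatisfiable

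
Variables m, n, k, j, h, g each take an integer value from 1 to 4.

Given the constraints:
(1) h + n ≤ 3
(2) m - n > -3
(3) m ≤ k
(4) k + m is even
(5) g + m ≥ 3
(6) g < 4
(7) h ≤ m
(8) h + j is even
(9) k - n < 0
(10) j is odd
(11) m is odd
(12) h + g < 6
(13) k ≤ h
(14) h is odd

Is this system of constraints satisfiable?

Setting (m, n, k, j, h, g) = (1, 2, 1, 3, 1, 3) satisfies everything: constraint 1: h + n = 3; constraint 2: m - n = -1; constraint 5: g + m = 4, and the others follow.

Satisfiable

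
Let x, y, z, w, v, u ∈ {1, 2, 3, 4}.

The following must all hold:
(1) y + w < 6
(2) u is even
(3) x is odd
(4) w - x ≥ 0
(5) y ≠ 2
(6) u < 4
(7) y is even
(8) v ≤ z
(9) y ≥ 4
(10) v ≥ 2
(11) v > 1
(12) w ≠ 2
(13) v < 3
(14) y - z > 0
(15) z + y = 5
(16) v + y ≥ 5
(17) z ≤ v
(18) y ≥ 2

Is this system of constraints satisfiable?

Unsatisfiable

From constraints 8 and 10: z ≥ v ≥ 2. From constraint 9: y ≥ 4. Hence z + y ≥ 6. But constraint 15 requires z + y = 5, and 5 < 6. Contradiction.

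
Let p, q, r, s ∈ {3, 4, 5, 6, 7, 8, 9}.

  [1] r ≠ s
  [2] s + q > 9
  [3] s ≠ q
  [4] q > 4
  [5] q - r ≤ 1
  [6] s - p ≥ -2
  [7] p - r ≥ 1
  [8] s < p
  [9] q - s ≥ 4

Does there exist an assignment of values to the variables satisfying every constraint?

Unsatisfiable

Constraints 5, 6, 7, and 9 give q − s ≥ 4, s − p ≥ -2, p − r ≥ 1, r − q ≥ -1.
Adding all 4 inequalities: the left sides telescope to 0, and the right sides sum to 4 + (-2) + 1 + (-1) = 2. So 0 ≥ 2, which is false.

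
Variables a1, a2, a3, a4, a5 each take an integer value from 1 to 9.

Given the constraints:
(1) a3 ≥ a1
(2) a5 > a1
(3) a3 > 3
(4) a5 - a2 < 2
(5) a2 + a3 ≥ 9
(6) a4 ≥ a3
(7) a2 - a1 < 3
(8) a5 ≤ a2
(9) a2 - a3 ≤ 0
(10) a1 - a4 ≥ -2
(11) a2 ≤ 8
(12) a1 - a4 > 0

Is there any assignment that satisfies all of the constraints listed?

Unsatisfiable

Constraints 2, 6, 8, 9, and 12 give a1 < a5, a5 ≤ a2, a2 ≤ a3, a3 ≤ a4, a4 < a1. Chaining: a1 < a5 ≤ a2 ≤ a3 ≤ a4 < a1, which forces a1 < a1 — impossible.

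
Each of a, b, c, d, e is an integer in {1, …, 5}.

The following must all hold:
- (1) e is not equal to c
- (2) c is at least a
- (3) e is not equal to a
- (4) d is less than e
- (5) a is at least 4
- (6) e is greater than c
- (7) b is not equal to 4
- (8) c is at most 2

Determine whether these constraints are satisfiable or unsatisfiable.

Unsatisfiable

From constraints 2 and 5: c ≥ a and a ≥ 4, so c ≥ 4. From constraint 8: c ≤ 2. But 2 < 4, so no value of c works.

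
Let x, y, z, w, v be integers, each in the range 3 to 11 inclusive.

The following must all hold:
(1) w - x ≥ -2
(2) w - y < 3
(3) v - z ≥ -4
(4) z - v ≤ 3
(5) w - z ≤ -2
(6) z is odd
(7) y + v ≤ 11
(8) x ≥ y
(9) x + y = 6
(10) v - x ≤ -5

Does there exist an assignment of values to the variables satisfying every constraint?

Constraints 1, 3, 5, and 10 give v − z ≥ -4, z − w ≥ 2, w − x ≥ -2, x − v ≥ 5.
Adding all 4 inequalities: the left sides telescope to 0, and the right sides sum to (-4) + 2 + (-2) + 5 = 1. So 0 ≥ 1, which is false.

Unsatisfiable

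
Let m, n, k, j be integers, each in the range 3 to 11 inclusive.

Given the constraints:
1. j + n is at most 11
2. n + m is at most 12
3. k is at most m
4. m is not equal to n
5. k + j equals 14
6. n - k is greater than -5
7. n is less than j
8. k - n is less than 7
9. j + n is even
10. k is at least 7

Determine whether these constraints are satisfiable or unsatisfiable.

Try m = 7, n = 3, k = 7, j = 7.
Check constraint 1: j + n = 10; constraint 2: n + m = 10. The remaining constraints are straightforward to verify.

Satisfiable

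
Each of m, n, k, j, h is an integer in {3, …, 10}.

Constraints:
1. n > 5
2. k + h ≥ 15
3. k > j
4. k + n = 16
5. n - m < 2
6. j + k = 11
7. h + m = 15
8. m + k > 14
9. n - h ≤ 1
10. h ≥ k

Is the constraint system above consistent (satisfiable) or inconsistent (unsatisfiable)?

One satisfying assignment is m = 7, n = 8, k = 8, j = 3, h = 8.
For the less obvious constraints — constraint 2: k + h = 16; constraint 4: k + n = 16 — and the others hold by inspection.

Satisfiable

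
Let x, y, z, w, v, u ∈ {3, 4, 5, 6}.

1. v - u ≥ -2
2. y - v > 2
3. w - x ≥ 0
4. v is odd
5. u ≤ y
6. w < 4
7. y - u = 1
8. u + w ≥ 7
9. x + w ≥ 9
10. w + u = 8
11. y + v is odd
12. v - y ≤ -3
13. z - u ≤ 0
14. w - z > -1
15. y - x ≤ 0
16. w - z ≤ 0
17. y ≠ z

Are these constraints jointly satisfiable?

Unsatisfiable

Constraints 1, 3, 12, 13, 15, and 16 give v − u ≥ -2, u − z ≥ 0, z − w ≥ 0, w − x ≥ 0, x − y ≥ 0, y − v ≥ 3.
Adding all 6 inequalities: the left sides telescope to 0, and the right sides sum to (-2) + 0 + 0 + 0 + 0 + 3 = 1. So 0 ≥ 1, which is false.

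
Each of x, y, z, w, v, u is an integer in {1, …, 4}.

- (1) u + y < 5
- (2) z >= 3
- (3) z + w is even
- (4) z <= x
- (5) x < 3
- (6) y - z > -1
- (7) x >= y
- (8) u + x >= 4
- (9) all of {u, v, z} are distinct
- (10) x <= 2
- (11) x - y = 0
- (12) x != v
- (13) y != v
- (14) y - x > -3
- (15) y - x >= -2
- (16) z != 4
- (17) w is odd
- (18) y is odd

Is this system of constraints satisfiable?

From constraints 2 and 4: x ≥ z and z ≥ 3, so x ≥ 3. From constraint 10: x ≤ 2. But 2 < 3, so no value of x works.

Unsatisfiable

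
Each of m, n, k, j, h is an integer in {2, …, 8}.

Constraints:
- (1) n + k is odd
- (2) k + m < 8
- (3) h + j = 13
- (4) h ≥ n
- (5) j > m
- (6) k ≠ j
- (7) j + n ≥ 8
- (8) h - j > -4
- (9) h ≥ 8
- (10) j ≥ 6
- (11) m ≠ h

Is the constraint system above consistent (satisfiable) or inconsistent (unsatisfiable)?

From constraint 9: h ≥ 8. From constraint 10: j ≥ 6. Hence h + j ≥ 14. But constraint 3 requires h + j = 13, and 13 < 14. Contradiction.

Unsatisfiable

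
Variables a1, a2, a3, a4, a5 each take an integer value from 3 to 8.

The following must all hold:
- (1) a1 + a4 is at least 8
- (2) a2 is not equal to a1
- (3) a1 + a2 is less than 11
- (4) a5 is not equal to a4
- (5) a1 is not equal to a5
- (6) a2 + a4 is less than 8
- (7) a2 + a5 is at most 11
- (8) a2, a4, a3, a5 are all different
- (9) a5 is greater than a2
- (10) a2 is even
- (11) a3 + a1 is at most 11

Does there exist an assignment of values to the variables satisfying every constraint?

One satisfying assignment is a1 = 5, a2 = 4, a3 = 5, a4 = 3, a5 = 7.
For the less obvious constraints — constraint 1: a1 + a4 = 8; constraint 3: a1 + a2 = 9 — and the others hold by inspection.

Satisfiable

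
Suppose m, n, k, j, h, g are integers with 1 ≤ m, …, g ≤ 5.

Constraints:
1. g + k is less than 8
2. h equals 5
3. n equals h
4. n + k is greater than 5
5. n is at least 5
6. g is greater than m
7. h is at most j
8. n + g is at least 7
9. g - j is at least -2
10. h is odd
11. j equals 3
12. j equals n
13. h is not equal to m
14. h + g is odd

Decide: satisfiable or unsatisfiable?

Constraint 11 fixes j = 3 and constraint 2 fixes h = 5. Constraints 3 and 12 give j = n = h, so j = h. But 3 ≠ 5 — contradiction.

Unsatisfiable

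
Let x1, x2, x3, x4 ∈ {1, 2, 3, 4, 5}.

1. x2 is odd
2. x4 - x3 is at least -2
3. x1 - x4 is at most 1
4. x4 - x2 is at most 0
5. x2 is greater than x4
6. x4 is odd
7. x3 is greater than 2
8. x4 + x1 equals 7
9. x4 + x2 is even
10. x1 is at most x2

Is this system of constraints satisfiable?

Satisfiable

The assignment x1 = 4, x2 = 5, x3 = 3, x4 = 3 works:
  constraint 2 holds since x4 - x3 = 0.
  constraint 3 holds since x1 - x4 = 1.
  constraint 4 holds since x4 - x2 = -2.
The rest check out directly.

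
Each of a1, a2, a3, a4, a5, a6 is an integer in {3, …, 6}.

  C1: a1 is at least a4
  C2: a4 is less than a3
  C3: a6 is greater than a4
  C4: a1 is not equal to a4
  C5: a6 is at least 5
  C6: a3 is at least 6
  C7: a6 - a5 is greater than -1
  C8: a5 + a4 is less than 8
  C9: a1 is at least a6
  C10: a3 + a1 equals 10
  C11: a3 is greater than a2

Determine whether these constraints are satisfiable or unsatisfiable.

Unsatisfiable

From constraint 6: a3 ≥ 6. From constraints 5 and 9: a1 ≥ a6 ≥ 5. Hence a3 + a1 ≥ 11. But constraint 10 requires a3 + a1 = 10, and 10 < 11. Contradiction.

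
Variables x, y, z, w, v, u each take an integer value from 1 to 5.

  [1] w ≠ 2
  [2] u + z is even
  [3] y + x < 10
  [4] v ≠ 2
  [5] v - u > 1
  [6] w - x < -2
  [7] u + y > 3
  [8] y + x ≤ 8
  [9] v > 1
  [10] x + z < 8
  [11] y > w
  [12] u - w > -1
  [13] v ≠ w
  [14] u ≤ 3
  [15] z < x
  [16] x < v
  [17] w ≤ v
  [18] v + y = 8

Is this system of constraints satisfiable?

Take x = 4, y = 3, z = 1, w = 1, v = 5, u = 3. Then constraint 3: y + x = 7; constraint 5: v - u = 2; constraint 6: w - x = -3, and every other listed constraint is also met.

Satisfiable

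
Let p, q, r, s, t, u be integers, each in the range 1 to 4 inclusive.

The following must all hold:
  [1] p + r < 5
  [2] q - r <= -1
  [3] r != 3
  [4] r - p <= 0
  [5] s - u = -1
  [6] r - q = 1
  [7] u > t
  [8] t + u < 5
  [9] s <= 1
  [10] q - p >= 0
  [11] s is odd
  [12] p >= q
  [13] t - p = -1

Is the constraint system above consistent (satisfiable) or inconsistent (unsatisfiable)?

Unsatisfiable

Constraints 2, 4, and 10 give r − q ≥ 1, q − p ≥ 0, p − r ≥ 0.
Adding all 3 inequalities: the left sides telescope to 0, and the right sides sum to 1 + 0 + 0 = 1. So 0 ≥ 1, which is false.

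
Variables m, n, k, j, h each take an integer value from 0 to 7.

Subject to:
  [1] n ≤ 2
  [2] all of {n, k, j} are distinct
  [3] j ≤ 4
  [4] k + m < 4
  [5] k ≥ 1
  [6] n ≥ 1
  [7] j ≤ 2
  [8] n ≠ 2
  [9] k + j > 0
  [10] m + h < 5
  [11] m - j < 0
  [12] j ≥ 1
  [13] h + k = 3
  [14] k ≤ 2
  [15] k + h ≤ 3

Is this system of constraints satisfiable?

Constraints 1, 5, 6, 7, 12, and 14 confine each of n, k, j to the 2 values {1, 2}.
Constraint 2 requires all 3 of them to be distinct, but only 2 values are available — impossible by the pigeonhole principle.

Unsatisfiable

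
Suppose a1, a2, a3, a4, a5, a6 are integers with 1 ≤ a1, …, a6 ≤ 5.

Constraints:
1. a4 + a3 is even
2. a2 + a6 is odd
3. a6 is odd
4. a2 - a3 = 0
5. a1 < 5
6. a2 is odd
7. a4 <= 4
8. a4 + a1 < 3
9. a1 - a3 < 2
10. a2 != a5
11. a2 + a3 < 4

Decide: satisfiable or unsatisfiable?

Unsatisfiable

Constraint 6 makes a2 odd and constraint 3 makes a6 odd, so a2 + a6 must be even. Constraint 2 says a2 + a6 is odd — contradiction.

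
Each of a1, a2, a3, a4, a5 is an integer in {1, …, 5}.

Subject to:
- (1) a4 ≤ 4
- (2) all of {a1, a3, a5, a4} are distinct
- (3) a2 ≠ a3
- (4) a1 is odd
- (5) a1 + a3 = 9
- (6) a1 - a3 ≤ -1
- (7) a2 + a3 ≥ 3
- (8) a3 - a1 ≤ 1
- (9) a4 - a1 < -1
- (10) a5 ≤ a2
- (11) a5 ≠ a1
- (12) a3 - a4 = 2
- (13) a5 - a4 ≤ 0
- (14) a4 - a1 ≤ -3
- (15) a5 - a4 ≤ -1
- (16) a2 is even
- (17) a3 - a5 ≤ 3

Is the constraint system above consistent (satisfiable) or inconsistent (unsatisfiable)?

Constraints 6, 14, 15, and 17 give a1 − a4 ≥ 3, a4 − a5 ≥ 1, a5 − a3 ≥ -3, a3 − a1 ≥ 1.
Adding all 4 inequalities: the left sides telescope to 0, and the right sides sum to 3 + 1 + (-3) + 1 = 2. So 0 ≥ 2, which is false.

Unsatisfiable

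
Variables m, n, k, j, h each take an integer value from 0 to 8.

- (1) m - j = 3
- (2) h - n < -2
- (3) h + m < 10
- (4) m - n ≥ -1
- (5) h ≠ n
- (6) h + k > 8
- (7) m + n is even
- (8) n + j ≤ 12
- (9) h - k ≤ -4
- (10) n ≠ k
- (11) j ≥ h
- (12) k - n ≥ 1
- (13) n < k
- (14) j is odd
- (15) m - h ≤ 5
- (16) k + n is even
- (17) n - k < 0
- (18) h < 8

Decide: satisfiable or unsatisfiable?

The assignment m = 6, n = 6, k = 8, j = 3, h = 3 works:
  constraint 1 holds since m - j = 3.
  constraint 2 holds since h - n = -3.
The rest check out directly.

Satisfiable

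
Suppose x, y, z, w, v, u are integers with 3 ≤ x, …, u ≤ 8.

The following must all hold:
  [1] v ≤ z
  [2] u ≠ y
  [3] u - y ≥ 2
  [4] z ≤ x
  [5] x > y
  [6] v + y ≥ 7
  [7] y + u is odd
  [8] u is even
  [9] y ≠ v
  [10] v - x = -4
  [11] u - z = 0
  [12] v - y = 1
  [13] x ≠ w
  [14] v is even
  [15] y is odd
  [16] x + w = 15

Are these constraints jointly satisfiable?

Satisfiable

One satisfying assignment is x = 8, y = 3, z = 8, w = 7, v = 4, u = 8.
For the less obvious constraints — constraint 3: u - y = 5; constraint 6: v + y = 7; constraint 10: v - x = -4 — and the others hold by inspection.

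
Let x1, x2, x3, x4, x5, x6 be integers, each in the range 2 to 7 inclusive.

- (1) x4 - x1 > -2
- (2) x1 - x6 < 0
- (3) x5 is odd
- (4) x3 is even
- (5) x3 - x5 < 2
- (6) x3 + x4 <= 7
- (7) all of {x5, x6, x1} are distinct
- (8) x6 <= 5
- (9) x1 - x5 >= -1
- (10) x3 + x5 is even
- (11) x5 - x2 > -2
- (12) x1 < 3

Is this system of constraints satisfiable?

Constraint 4 makes x3 even and constraint 3 makes x5 odd, so x3 + x5 must be odd. Constraint 10 says x3 + x5 is even — contradiction.

Unsatisfiable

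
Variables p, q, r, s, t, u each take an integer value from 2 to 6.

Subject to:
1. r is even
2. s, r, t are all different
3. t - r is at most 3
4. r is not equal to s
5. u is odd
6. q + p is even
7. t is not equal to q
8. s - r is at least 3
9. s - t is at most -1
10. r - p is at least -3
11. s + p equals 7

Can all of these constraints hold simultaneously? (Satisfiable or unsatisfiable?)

Constraints 3, 8, and 9 give r − t ≥ -3, t − s ≥ 1, s − r ≥ 3.
Adding all 3 inequalities: the left sides telescope to 0, and the right sides sum to (-3) + 1 + 3 = 1. So 0 ≥ 1, which is false.

Unsatisfiable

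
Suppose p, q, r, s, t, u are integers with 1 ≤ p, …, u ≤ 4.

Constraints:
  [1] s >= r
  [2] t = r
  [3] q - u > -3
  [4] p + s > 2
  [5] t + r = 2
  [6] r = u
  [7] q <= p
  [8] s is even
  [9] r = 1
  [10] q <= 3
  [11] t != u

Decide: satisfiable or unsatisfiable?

Unsatisfiable

From constraints 2 and 6, t = r = u, so t = u. But constraint 11 says t ≠ u. Contradiction.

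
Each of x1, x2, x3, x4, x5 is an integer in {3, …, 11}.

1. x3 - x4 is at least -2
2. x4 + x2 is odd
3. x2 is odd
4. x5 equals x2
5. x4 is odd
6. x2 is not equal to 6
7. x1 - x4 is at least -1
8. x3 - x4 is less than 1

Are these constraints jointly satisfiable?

Constraint 5 makes x4 odd and constraint 3 makes x2 odd, so x4 + x2 must be even. Constraint 2 says x4 + x2 is odd — contradiction.

Unsatisfiable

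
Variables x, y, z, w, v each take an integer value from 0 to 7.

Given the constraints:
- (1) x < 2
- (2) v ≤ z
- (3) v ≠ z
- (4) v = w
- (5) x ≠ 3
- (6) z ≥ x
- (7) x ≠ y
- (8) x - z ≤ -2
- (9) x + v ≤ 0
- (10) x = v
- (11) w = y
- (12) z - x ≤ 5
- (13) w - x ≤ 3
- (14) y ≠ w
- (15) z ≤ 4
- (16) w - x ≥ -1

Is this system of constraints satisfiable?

From constraints 4, 10, and 11, x = v = w = y, so x = y. But constraint 7 says x ≠ y. Contradiction.

Unsatisfiable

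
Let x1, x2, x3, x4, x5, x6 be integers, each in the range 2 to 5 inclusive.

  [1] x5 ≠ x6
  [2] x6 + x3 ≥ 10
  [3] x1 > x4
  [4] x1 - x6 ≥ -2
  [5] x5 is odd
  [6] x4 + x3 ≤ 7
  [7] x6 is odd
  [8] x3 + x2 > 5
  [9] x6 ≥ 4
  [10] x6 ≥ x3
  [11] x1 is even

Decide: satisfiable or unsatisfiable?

Satisfiable

Setting (x1, x2, x3, x4, x5, x6) = (4, 2, 5, 2, 3, 5) satisfies everything: constraint 2: x6 + x3 = 10; constraint 4: x1 - x6 = -1; constraint 6: x4 + x3 = 7, and the others follow.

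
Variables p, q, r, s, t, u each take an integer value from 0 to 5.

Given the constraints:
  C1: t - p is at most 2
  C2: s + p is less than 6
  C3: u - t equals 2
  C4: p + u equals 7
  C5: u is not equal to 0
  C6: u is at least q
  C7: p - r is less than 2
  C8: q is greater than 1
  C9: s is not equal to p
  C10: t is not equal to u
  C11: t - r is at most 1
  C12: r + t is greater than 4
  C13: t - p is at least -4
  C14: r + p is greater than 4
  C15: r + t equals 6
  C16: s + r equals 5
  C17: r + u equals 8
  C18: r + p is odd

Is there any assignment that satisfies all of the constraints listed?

Setting (p, q, r, s, t, u) = (3, 3, 4, 1, 2, 4) satisfies everything: constraint 1: t - p = -1; constraint 2: s + p = 4; constraint 3: u - t = 2, and the others follow.

Satisfiable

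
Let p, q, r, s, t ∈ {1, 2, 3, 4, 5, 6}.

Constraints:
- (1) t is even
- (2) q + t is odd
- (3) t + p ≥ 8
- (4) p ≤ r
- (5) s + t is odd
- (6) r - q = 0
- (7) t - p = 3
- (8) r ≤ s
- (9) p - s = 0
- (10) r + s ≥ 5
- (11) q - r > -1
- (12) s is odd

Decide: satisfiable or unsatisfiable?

Satisfiable

Try p = 3, q = 3, r = 3, s = 3, t = 6.
Check constraint 3: t + p = 9; constraint 6: r - q = 0; constraint 7: t - p = 3. The remaining constraints are straightforward to verify.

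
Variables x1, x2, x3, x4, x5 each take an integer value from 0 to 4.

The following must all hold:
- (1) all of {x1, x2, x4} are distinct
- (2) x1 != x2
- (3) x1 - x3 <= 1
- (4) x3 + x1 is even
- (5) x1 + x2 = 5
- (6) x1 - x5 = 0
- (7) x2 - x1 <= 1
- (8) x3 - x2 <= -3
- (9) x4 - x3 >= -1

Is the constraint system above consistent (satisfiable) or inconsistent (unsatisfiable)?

Unsatisfiable

Constraints 3, 7, and 8 give x2 − x3 ≥ 3, x3 − x1 ≥ -1, x1 − x2 ≥ -1.
Adding all 3 inequalities: the left sides telescope to 0, and the right sides sum to 3 + (-1) + (-1) = 1. So 0 ≥ 1, which is false.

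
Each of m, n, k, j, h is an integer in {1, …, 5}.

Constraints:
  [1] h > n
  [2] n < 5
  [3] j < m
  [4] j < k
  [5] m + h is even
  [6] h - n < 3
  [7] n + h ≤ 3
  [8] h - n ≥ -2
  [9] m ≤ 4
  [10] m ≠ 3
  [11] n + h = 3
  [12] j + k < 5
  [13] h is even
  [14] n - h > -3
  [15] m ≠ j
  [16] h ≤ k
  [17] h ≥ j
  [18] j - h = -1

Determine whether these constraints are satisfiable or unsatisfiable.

Satisfiable

One satisfying assignment is m = 4, n = 1, k = 2, j = 1, h = 2.
For the less obvious constraints — constraint 6: h - n = 1; constraint 7: n + h = 3; constraint 8: h - n = 1 — and the others hold by inspection.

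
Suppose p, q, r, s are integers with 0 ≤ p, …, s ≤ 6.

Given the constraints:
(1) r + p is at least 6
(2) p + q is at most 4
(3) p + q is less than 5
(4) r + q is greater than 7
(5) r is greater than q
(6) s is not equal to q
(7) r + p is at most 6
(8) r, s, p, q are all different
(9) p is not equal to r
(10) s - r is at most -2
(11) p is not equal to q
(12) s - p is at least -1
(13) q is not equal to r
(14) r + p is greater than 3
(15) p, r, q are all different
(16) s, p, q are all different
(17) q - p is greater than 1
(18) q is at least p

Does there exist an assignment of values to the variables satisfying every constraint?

Satisfiable

Setting (p, q, r, s) = (0, 3, 6, 1) satisfies everything: constraint 1: r + p = 6; constraint 2: p + q = 3, and the others follow.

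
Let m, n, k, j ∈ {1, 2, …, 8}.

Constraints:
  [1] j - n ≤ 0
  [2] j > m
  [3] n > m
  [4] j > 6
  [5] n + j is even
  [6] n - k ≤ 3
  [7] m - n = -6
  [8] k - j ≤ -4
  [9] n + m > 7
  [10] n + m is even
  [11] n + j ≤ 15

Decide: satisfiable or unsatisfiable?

Unsatisfiable

Constraints 1, 6, and 8 give n − j ≥ 0, j − k ≥ 4, k − n ≥ -3.
Adding all 3 inequalities: the left sides telescope to 0, and the right sides sum to 0 + 4 + (-3) = 1. So 0 ≥ 1, which is false.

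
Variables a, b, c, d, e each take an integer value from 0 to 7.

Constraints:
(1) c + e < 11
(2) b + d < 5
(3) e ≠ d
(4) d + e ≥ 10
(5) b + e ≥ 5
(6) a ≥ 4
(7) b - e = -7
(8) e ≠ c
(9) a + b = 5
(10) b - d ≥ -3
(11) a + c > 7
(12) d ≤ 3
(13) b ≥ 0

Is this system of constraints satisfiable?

Satisfiable

One satisfying assignment is a = 5, b = 0, c = 3, d = 3, e = 7.
For the less obvious constraints — constraint 1: c + e = 10; constraint 2: b + d = 3; constraint 4: d + e = 10 — and the others hold by inspection.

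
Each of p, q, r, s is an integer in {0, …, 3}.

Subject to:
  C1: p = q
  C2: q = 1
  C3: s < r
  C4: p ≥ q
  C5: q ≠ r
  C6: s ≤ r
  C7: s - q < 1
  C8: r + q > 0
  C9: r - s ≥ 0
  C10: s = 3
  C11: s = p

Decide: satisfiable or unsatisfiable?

Constraint 10 fixes s = 3 and constraint 2 fixes q = 1. Constraints 1 and 11 give s = p = q, so s = q. But 3 ≠ 1 — contradiction.

Unsatisfiable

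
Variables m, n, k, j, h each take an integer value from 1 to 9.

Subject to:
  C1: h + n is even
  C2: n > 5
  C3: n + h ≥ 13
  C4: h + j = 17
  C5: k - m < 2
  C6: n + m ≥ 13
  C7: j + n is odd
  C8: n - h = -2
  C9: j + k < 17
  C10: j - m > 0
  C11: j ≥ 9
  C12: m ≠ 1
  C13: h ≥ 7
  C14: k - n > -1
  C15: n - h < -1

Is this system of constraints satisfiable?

Satisfiable

Take m = 8, n = 6, k = 7, j = 9, h = 8. Then constraint 3: n + h = 14; constraint 4: h + j = 17, and every other listed constraint is also met.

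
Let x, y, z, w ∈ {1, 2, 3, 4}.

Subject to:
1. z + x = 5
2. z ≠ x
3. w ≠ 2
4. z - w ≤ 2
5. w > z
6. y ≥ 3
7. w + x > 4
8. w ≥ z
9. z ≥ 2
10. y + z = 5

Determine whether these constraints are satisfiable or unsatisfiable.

One satisfying assignment is x = 3, y = 3, z = 2, w = 3.
For the less obvious constraints — constraint 1: z + x = 5; constraint 4: z - w = -1; constraint 7: w + x = 6 — and the others hold by inspection.

Satisfiable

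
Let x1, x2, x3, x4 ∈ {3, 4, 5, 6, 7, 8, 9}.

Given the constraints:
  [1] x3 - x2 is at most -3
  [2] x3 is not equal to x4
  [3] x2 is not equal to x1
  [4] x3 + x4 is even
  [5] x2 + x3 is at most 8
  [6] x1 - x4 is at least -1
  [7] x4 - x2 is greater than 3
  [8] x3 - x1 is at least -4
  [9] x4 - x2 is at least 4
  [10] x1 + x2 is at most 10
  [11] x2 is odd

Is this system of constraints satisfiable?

Constraints 1, 6, 8, and 9 give x1 − x4 ≥ -1, x4 − x2 ≥ 4, x2 − x3 ≥ 3, x3 − x1 ≥ -4.
Adding all 4 inequalities: the left sides telescope to 0, and the right sides sum to (-1) + 4 + 3 + (-4) = 2. So 0 ≥ 2, which is false.

Unsatisfiable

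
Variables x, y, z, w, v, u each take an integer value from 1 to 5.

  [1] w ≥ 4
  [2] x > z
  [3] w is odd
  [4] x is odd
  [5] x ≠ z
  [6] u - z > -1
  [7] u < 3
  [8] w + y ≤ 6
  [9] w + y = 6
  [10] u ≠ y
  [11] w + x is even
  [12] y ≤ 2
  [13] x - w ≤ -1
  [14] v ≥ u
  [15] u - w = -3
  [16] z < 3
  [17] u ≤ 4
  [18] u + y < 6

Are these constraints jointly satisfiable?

Satisfiable

The assignment x = 3, y = 1, z = 1, w = 5, v = 2, u = 2 works:
  constraint 6 holds since u - z = 1.
  constraint 8 holds since w + y = 6.
The rest check out directly.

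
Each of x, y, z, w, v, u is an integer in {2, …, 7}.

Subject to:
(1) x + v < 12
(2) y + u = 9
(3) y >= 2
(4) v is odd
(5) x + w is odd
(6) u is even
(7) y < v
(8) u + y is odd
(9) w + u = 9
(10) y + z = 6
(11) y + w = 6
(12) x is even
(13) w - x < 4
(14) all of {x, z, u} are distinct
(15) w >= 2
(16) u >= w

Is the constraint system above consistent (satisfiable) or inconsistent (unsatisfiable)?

Satisfiable

The assignment x = 2, y = 3, z = 3, w = 3, v = 7, u = 6 works:
  constraint 1 holds since x + v = 9.
  constraint 2 holds since y + u = 9.
  constraint 9 holds since w + u = 9.
The rest check out directly.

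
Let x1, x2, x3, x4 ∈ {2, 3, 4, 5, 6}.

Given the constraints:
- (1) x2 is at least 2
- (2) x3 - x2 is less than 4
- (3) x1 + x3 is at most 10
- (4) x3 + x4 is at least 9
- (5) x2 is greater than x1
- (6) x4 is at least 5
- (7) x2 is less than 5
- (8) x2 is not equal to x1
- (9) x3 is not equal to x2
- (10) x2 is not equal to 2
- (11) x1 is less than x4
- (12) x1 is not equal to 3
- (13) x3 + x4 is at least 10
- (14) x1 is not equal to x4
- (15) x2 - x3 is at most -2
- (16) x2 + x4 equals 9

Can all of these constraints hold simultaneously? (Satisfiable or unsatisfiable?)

Try x1 = 2, x2 = 3, x3 = 6, x4 = 6.
Check constraint 2: x3 - x2 = 3; constraint 3: x1 + x3 = 8. The remaining constraints are straightforward to verify.

Satisfiable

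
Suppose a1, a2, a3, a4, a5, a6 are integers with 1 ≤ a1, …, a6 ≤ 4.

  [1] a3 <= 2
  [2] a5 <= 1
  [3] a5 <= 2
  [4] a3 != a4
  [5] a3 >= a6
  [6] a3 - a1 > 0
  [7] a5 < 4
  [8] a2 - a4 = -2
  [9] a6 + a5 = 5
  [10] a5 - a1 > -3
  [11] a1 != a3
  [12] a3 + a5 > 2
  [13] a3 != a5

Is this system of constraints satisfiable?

From constraints 1 and 5: a6 ≤ a3 ≤ 2. From constraint 2: a5 ≤ 1. Hence a6 + a5 ≤ 3. But constraint 9 requires a6 + a5 = 5, and 5 > 3. Contradiction.

Unsatisfiable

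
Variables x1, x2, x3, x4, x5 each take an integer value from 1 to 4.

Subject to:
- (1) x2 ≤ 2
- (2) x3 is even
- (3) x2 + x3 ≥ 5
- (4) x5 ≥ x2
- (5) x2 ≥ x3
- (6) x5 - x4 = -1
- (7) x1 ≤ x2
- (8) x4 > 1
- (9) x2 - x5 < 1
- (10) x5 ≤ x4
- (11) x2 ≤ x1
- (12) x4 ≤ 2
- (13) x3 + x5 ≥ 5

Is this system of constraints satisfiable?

Unsatisfiable

From constraints 1 and 5: x3 ≤ x2 ≤ 2. From constraints 10 and 12: x5 ≤ x4 ≤ 2. Hence x3 + x5 ≤ 4. But constraint 13 requires x3 + x5 ≥ 5, and 5 > 4. Contradiction.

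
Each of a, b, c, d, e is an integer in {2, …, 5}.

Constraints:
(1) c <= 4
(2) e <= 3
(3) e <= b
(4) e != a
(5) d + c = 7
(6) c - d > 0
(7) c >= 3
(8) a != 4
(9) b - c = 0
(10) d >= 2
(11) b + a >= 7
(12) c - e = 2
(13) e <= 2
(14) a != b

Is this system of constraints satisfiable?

Try a = 3, b = 4, c = 4, d = 3, e = 2.
Check constraint 5: d + c = 7; constraint 6: c - d = 1; constraint 9: b - c = 0. The remaining constraints are straightforward to verify.

Satisfiable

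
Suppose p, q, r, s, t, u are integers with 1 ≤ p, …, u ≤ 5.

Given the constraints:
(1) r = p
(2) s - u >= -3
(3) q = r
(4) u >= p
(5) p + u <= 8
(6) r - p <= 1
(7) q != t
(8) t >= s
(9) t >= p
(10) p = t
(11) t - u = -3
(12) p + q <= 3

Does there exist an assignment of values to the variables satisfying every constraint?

From constraints 1, 3, and 10, q = r = p = t, so q = t. But constraint 7 says q ≠ t. Contradiction.

Unsatisfiable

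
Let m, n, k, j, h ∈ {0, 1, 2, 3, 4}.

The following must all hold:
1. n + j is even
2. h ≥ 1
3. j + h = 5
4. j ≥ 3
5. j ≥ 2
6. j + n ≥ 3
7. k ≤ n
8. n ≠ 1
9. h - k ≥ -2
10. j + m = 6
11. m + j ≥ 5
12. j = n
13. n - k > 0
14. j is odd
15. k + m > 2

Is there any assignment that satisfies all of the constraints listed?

The assignment m = 3, n = 3, k = 2, j = 3, h = 2 works:
  constraint 3 holds since j + h = 5.
  constraint 6 holds since j + n = 6.
  constraint 9 holds since h - k = 0.
The rest check out directly.

Satisfiable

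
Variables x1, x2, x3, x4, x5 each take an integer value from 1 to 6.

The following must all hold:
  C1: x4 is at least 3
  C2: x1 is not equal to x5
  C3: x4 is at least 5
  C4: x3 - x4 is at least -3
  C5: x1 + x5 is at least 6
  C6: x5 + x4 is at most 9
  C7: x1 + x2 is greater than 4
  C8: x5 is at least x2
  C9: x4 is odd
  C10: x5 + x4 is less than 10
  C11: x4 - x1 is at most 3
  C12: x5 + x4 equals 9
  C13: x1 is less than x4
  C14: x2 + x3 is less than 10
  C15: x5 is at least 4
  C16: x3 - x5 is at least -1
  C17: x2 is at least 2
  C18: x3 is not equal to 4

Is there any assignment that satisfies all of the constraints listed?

Satisfiable

One satisfying assignment is x1 = 2, x2 = 4, x3 = 5, x4 = 5, x5 = 4.
For the less obvious constraints — constraint 4: x3 - x4 = 0; constraint 5: x1 + x5 = 6; constraint 6: x5 + x4 = 9 — and the others hold by inspection.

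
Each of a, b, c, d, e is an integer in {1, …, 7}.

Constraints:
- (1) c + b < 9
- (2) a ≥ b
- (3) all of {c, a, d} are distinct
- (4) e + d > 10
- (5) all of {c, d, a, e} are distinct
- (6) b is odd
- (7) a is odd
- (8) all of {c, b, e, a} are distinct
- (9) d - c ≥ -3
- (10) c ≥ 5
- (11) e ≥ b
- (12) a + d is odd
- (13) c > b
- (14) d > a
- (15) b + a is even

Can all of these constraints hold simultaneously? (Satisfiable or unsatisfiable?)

Satisfiable

One satisfying assignment is a = 3, b = 1, c = 5, d = 4, e = 7.
For the less obvious constraints — constraint 1: c + b = 6; constraint 4: e + d = 11; constraint 9: d - c = -1 — and the others hold by inspection.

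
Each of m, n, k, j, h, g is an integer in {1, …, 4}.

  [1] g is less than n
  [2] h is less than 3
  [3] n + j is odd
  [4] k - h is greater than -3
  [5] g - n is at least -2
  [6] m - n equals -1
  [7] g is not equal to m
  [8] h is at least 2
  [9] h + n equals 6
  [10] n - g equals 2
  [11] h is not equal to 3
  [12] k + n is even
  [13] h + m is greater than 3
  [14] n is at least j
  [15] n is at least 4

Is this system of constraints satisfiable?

Setting (m, n, k, j, h, g) = (3, 4, 2, 3, 2, 2) satisfies everything: constraint 4: k - h = 0; constraint 5: g - n = -2; constraint 6: m - n = -1, and the others follow.

Satisfiable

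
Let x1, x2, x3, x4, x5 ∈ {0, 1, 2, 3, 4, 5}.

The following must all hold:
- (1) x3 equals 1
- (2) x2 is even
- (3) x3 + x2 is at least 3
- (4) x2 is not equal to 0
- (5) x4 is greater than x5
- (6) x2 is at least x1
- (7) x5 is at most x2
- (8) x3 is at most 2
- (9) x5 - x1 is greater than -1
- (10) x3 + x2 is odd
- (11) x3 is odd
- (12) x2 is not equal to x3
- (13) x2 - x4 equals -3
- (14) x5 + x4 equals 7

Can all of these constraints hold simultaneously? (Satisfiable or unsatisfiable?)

One satisfying assignment is x1 = 2, x2 = 2, x3 = 1, x4 = 5, x5 = 2.
For the less obvious constraints — constraint 3: x3 + x2 = 3; constraint 9: x5 - x1 = 0; constraint 13: x2 - x4 = -3 — and the others hold by inspection.

Satisfiable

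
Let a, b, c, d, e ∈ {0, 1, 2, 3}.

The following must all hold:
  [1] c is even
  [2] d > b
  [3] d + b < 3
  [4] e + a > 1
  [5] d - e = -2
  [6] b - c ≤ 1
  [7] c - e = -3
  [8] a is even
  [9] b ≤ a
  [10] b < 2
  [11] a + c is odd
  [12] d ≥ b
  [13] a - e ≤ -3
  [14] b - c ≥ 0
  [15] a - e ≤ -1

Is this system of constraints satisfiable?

Unsatisfiable

Constraint 8 makes a even and constraint 1 makes c even, so a + c must be even. Constraint 11 says a + c is odd — contradiction.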